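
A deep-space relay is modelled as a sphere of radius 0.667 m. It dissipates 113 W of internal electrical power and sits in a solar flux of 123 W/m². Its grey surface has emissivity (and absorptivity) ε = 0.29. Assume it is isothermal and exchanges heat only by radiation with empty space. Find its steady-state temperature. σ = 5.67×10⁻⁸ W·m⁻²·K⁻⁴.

T ≈ 205 K

At steady state, absorbed solar power + internal power = radiated power.
Absorbed: α·S·A_cross = 0.29·123·1.398 = 49.85 W (cross-section πr²).
Total input = 49.85 + 113 = 162.9 W.
Radiated: εσ·A_surf·T⁴ with A_surf = 4πr² = 5.591 m².
T⁴ = 162.9/(0.29·5.67×10⁻⁸·5.591) = 1.772×10⁹ K⁴.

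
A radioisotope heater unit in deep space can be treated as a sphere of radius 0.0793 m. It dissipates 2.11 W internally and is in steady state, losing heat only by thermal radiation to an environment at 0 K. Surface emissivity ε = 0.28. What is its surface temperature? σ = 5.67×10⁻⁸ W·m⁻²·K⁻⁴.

T ≈ 203 K

Steady state: internal power = radiated power, P = εσA T⁴.
Radiating area A = 4πr² = 0.07902 m².
T⁴ = P/(εσA) = 2.11/(0.28·5.67×10⁻⁸·0.07902) = 1.682×10⁹ K⁴.
T = (1.682×10⁹)^(1/4).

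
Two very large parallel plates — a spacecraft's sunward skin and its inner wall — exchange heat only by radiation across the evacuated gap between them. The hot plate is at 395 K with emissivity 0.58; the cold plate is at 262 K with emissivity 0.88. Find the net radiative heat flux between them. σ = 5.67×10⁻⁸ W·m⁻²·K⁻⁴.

For two infinite grey parallel plates, q = σ(T₁⁴ − T₂⁴)/(1/ε₁ + 1/ε₂ − 1).
T₁⁴ − T₂⁴ = 2.434×10¹⁰ − 4.712×10⁹ = 1.963×10¹⁰ K⁴.
1/ε₁ + 1/ε₂ − 1 = 1.724 + 1.136 − 1 = 1.861.
q = 5.67×10⁻⁸ × 1.963×10¹⁰ / 1.861.

q ≈ 598 W/m²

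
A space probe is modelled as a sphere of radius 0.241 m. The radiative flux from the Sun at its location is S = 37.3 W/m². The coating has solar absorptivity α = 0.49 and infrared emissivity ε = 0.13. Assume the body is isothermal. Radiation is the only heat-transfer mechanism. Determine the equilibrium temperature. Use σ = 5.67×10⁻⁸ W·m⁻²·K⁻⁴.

T ≈ 158 K

At equilibrium, absorbed power = emitted power.
Absorbing cross-section = πr² = 0.1825 m²; emitting surface = 4πr² = 0.7299 m² (ratio 4).
αS·A_cross = εσ·A_surf·T⁴  ⇒  T⁴ = αS/(ε·4σ).
T⁴ = 0.490·37.3/(0.13·4·5.67×10⁻⁸) = 6.199×10⁸ K⁴.
T = (6.199×10⁸)^(1/4).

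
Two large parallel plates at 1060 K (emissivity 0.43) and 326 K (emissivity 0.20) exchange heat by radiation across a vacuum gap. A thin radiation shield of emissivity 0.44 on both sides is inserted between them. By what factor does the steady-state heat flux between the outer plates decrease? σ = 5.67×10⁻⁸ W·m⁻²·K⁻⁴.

Without shield: q₀ = σΔ(T⁴)/(1/ε₁+1/ε₂−1) with denominator 6.326.
With shield the two gaps are in series; the resistances add: (1/ε₁+1/ε_s−1)+(1/ε_s+1/ε₂−1) = 3.598+6.273 = 9.871.
Heat-flux ratio q₀/q = 9.871/6.326.

factor ≈ 1.56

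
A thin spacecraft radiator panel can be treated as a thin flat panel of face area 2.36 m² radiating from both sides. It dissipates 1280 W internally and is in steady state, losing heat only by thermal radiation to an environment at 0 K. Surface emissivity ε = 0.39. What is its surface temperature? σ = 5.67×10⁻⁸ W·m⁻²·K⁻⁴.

T ≈ 333 K

Steady state: internal power = radiated power, P = εσA T⁴.
Radiating area A = 2·2.36 = 4.720 m².
T⁴ = P/(εσA) = 1280/(0.39·5.67×10⁻⁸·4.720) = 1.226×10¹⁰ K⁴.
T = (1.226×10¹⁰)^(1/4).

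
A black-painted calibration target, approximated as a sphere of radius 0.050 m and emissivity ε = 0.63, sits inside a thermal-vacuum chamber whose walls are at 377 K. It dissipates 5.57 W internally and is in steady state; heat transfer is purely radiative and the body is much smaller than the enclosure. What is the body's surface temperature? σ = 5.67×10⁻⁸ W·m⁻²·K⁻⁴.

For a small grey body in a large enclosure, net radiated power = εσA(T⁴ − T_w⁴).
Steady state: P = εσA(T⁴ − T_w⁴) with A = 4πr² = 0.03142 m².
T⁴ = P/(εσA) + T_w⁴ = 5.57/(0.63·5.67×10⁻⁸·0.03142) + (377)⁴
    = 4.963×10⁹ + 2.020×10¹⁰ = 2.516×10¹⁰ K⁴.

T ≈ 398 K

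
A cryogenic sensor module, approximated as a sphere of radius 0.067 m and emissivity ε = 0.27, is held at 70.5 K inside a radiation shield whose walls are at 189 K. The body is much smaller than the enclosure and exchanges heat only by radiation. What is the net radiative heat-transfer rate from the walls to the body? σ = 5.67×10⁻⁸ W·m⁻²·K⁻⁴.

For a small grey body in a large enclosure: P_net = εσA(T_body⁴ − T_wall⁴).
A = 4πr² = 0.05641 m²; T_body⁴ − T_wall⁴ = 2.470×10⁷ − 1.276×10⁹ = -1.251×10⁹ K⁴.
|P_net| = 0.27·5.67×10⁻⁸·0.05641·1.251×10⁹.

P_net ≈ 1.08 W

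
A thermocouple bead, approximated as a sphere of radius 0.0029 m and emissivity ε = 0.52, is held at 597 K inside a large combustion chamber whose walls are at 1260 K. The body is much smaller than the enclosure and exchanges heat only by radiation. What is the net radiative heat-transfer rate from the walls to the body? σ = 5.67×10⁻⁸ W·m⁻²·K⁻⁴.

P_net ≈ 7.46 W

For a small grey body in a large enclosure: P_net = εσA(T_body⁴ − T_wall⁴).
A = 4πr² = 1.057×10⁻⁴ m²; T_body⁴ − T_wall⁴ = 1.270×10¹¹ − 2.520×10¹² = -2.393×10¹² K⁴.
|P_net| = 0.52·5.67×10⁻⁸·1.057×10⁻⁴·2.393×10¹².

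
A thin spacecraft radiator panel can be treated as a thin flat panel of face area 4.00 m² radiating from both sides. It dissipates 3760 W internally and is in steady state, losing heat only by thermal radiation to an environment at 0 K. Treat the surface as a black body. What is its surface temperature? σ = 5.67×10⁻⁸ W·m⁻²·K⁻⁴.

T ≈ 302 K

Steady state: internal power = radiated power, P = εσA T⁴.
Radiating area A = 2·4.00 = 8.000 m².
T⁴ = P/(εσA) = 3760/(1.0·5.67×10⁻⁸·8.000) = 8.289×10⁹ K⁴.
T = (8.289×10⁹)^(1/4).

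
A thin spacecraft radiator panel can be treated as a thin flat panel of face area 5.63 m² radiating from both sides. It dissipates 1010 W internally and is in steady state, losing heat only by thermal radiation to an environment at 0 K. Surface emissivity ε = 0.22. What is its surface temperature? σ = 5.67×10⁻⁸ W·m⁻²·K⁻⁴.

Steady state: internal power = radiated power, P = εσA T⁴.
Radiating area A = 2·5.63 = 11.26 m².
T⁴ = P/(εσA) = 1010/(0.22·5.67×10⁻⁸·11.26) = 7.191×10⁹ K⁴.
T = (7.191×10⁹)^(1/4).

T ≈ 291 K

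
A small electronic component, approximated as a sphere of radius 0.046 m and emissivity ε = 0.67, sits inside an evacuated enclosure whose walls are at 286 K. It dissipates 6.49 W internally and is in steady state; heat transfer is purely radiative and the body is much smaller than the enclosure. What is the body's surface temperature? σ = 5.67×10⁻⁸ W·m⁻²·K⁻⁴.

T ≈ 338 K

For a small grey body in a large enclosure, net radiated power = εσA(T⁴ − T_w⁴).
Steady state: P = εσA(T⁴ − T_w⁴) with A = 4πr² = 0.02659 m².
T⁴ = P/(εσA) + T_w⁴ = 6.49/(0.67·5.67×10⁻⁸·0.02659) + (286)⁴
    = 6.425×10⁹ + 6.691×10⁹ = 1.312×10¹⁰ K⁴.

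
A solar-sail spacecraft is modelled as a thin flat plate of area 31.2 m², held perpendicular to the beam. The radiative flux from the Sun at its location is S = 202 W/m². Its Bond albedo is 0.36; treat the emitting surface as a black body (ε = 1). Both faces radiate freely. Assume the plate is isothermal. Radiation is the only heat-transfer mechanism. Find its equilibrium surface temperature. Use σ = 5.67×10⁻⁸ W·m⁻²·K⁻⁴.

T ≈ 184 K

At equilibrium, absorbed power = emitted power.
Absorbing cross-section = A = 31.20 m²; emitting surface = 2A = 62.40 m² (ratio 2).
(1−a)S·A_cross = εσ·A_surf·T⁴  ⇒  T⁴ = (1−a)S/(2σ).
T⁴ = 0.640·202/(2·5.67×10⁻⁸) = 1.140×10⁹ K⁴.
T = (1.140×10⁹)^(1/4).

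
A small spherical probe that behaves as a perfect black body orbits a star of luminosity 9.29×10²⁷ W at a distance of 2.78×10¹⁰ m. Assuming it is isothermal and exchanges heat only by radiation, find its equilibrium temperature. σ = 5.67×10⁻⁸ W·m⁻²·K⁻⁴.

First find the stellar flux at distance d: S = L/(4πd²) = 9.29×10²⁷/(4π·(2.78×10¹⁰)²) = 9.566×10⁵ W/m².
For an isothermal sphere, absorbed (1−a)S·πr² = emitted σ·4πr²·T⁴, so T⁴ = (1−a)S/(4σ).
T⁴ = 1.00·9.566×10⁵/(4·5.67×10⁻⁸) = 4.218×10¹² K⁴.

T ≈ 1430 K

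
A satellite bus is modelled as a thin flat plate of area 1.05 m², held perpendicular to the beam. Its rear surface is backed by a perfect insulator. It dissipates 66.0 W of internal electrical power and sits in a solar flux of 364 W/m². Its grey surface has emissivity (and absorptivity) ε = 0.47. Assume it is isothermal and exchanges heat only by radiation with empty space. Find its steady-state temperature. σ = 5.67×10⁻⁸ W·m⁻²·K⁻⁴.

T ≈ 306 K

At steady state, absorbed solar power + internal power = radiated power.
Absorbed: α·S·A_cross = 0.47·364·1.050 = 179.6 W (cross-section A).
Total input = 179.6 + 66.0 = 245.6 W.
Radiated: εσ·A_surf·T⁴ with A_surf = A = 1.050 m².
T⁴ = 245.6/(0.47·5.67×10⁻⁸·1.050) = 8.778×10⁹ K⁴.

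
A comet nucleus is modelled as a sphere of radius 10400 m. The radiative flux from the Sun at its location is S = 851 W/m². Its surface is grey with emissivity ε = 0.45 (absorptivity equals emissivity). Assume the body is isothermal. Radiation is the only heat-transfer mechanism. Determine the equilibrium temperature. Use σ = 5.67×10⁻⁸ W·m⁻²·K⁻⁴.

At equilibrium, absorbed power = emitted power.
Absorbing cross-section = πr² = 3.398×10⁸ m²; emitting surface = 4πr² = 1.359×10⁹ m² (ratio 4).
εS·A_cross = εσ·A_surf·T⁴  ⇒  T⁴ = S/(4σ)   (ε cancels).
T⁴ = 851/(4·5.67×10⁻⁸) = 3.752×10⁹ K⁴.
T = (3.752×10⁹)^(1/4).

T ≈ 247 K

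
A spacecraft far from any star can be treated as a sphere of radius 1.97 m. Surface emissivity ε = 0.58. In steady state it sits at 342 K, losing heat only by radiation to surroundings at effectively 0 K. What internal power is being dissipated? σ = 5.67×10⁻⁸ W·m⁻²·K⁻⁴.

P ≈ 21900 W

Steady state: P = εσA T⁴.
A = 4πr² = 48.77 m²; T⁴ = (342)⁴ = 1.368×10¹⁰ K⁴.
P = 0.58 × 5.67×10⁻⁸ × 48.77 × 1.368×10¹⁰.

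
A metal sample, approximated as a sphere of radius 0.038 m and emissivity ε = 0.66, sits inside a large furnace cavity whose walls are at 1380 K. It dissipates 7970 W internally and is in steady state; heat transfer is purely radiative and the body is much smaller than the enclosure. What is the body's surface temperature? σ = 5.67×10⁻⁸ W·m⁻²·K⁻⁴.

For a small grey body in a large enclosure, net radiated power = εσA(T⁴ − T_w⁴).
Steady state: P = εσA(T⁴ − T_w⁴) with A = 4πr² = 0.01815 m².
T⁴ = P/(εσA) + T_w⁴ = 7970/(0.66·5.67×10⁻⁸·0.01815) + (1380)⁴
    = 1.174×10¹³ + 3.627×10¹² = 1.536×10¹³ K⁴.

T ≈ 1980 K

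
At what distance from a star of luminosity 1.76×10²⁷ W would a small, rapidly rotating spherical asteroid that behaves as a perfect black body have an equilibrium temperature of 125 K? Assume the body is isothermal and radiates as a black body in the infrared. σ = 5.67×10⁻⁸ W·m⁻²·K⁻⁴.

For an isothermal black-emitting sphere, (1−a)S·πr² = σ·4πr²·T⁴ ⇒ S = 4σT⁴/(1−a).
S = 4·5.67×10⁻⁸·(125)⁴/1.00 = 55.37 W/m².
Flux falls as S = L/(4πd²), so d = √(L/(4πS)) = √(1.76×10²⁷/(4π·55.37)).

d ≈ 1.59×10¹² m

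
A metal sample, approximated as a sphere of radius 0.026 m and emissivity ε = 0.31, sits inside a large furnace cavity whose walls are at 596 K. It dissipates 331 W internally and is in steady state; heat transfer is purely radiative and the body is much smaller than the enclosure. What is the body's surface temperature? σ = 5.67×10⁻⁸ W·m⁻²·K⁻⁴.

T ≈ 1240 K

For a small grey body in a large enclosure, net radiated power = εσA(T⁴ − T_w⁴).
Steady state: P = εσA(T⁴ − T_w⁴) with A = 4πr² = 0.008495 m².
T⁴ = P/(εσA) + T_w⁴ = 331/(0.31·5.67×10⁻⁸·0.008495) + (596)⁴
    = 2.217×10¹² + 1.262×10¹¹ = 2.343×10¹² K⁴.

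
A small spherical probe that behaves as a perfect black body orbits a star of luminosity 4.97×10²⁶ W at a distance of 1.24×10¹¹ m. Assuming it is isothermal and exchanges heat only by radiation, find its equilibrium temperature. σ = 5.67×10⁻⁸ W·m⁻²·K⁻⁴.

T ≈ 326 K

First find the stellar flux at distance d: S = L/(4πd²) = 4.97×10²⁶/(4π·(1.24×10¹¹)²) = 2572 W/m².
For an isothermal sphere, absorbed (1−a)S·πr² = emitted σ·4πr²·T⁴, so T⁴ = (1−a)S/(4σ).
T⁴ = 1.00·2572/(4·5.67×10⁻⁸) = 1.134×10¹⁰ K⁴.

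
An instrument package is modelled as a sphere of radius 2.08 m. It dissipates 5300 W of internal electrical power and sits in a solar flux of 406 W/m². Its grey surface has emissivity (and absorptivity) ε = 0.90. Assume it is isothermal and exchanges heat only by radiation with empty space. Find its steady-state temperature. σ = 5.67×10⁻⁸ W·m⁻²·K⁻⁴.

At steady state, absorbed solar power + internal power = radiated power.
Absorbed: α·S·A_cross = 0.90·406·13.59 = 4966 W (cross-section πr²).
Total input = 4966 + 5300 = 10270 W.
Radiated: εσ·A_surf·T⁴ with A_surf = 4πr² = 54.37 m².
T⁴ = 10270/(0.90·5.67×10⁻⁸·54.37) = 3.700×10⁹ K⁴.

T ≈ 247 K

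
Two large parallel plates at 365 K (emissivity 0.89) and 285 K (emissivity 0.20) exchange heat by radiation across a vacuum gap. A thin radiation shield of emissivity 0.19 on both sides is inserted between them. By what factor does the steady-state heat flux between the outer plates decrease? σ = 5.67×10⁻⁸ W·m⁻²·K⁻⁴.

factor ≈ 2.86

Without shield: q₀ = σΔ(T⁴)/(1/ε₁+1/ε₂−1) with denominator 5.124.
With shield the two gaps are in series; the resistances add: (1/ε₁+1/ε_s−1)+(1/ε_s+1/ε₂−1) = 5.387+9.263 = 14.65.
Heat-flux ratio q₀/q = 14.65/5.124.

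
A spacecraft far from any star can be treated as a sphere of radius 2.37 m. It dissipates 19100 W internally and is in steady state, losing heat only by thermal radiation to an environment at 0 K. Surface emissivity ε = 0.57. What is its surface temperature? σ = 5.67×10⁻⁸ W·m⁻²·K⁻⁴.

Steady state: internal power = radiated power, P = εσA T⁴.
Radiating area A = 4πr² = 70.58 m².
T⁴ = P/(εσA) = 19100/(0.57·5.67×10⁻⁸·70.58) = 8.373×10⁹ K⁴.
T = (8.373×10⁹)^(1/4).

T ≈ 302 K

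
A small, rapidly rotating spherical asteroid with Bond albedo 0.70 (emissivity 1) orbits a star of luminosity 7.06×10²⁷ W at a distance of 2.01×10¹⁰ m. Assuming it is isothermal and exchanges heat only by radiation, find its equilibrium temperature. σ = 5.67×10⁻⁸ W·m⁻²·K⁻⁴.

T ≈ 1160 K

First find the stellar flux at distance d: S = L/(4πd²) = 7.06×10²⁷/(4π·(2.01×10¹⁰)²) = 1.391×10⁶ W/m².
For an isothermal sphere, absorbed (1−a)S·πr² = emitted σ·4πr²·T⁴, so T⁴ = (1−a)S/(4σ).
T⁴ = 0.300·1.391×10⁶/(4·5.67×10⁻⁸) = 1.839×10¹² K⁴.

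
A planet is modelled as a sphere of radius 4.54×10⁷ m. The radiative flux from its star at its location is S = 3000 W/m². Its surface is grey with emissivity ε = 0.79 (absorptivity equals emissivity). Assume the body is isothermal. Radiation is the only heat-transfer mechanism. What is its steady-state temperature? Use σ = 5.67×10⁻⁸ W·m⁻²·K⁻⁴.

At equilibrium, absorbed power = emitted power.
Absorbing cross-section = πr² = 6.475×10¹⁵ m²; emitting surface = 4πr² = 2.590×10¹⁶ m² (ratio 4).
εS·A_cross = εσ·A_surf·T⁴  ⇒  T⁴ = S/(4σ)   (ε cancels).
T⁴ = 3000/(4·5.67×10⁻⁸) = 1.323×10¹⁰ K⁴.
T = (1.323×10¹⁰)^(1/4).

T ≈ 339 K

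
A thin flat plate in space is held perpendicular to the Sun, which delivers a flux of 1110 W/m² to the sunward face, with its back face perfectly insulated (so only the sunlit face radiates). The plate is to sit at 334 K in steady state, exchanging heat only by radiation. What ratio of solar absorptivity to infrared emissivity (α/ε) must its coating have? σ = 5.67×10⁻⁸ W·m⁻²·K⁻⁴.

α/ε ≈ 0.636

Balance: αS·A = εσ·1A·T⁴ ⇒ α/ε = σT⁴/S.
α/ε = 5.67×10⁻⁸·(334)⁴/1110 = 5.67×10⁻⁸·1.244×10¹⁰/1110.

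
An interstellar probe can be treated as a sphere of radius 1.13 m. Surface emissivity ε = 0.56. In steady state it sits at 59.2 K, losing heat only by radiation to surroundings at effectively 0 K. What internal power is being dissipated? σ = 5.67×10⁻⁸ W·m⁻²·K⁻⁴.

Steady state: P = εσA T⁴.
A = 4πr² = 16.05 m²; T⁴ = (59.2)⁴ = 1.228×10⁷ K⁴.
P = 0.56 × 5.67×10⁻⁸ × 16.05 × 1.228×10⁷.

P ≈ 6.26 W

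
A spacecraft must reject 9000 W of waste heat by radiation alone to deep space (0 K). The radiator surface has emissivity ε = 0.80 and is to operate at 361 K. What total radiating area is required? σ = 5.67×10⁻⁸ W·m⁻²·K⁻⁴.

A ≈ 11.7 m²

P = εσA T⁴ ⇒ A = P/(εσT⁴).
T⁴ = 1.698×10¹⁰ K⁴.
A = 9000/(0.80 × 5.67×10⁻⁸ × 1.698×10¹⁰).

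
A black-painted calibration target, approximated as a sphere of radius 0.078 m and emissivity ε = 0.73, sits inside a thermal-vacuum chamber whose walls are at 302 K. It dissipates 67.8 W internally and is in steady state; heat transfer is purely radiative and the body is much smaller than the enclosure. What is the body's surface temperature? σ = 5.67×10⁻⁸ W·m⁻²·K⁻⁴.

For a small grey body in a large enclosure, net radiated power = εσA(T⁴ − T_w⁴).
Steady state: P = εσA(T⁴ − T_w⁴) with A = 4πr² = 0.07645 m².
T⁴ = P/(εσA) + T_w⁴ = 67.8/(0.73·5.67×10⁻⁸·0.07645) + (302)⁴
    = 2.143×10¹⁰ + 8.318×10⁹ = 2.974×10¹⁰ K⁴.

T ≈ 415 K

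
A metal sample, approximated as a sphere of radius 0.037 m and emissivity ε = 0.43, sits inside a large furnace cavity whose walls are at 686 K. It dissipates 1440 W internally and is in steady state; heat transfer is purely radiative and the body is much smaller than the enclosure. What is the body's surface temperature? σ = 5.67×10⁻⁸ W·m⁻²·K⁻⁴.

T ≈ 1380 K

For a small grey body in a large enclosure, net radiated power = εσA(T⁴ − T_w⁴).
Steady state: P = εσA(T⁴ − T_w⁴) with A = 4πr² = 0.01720 m².
T⁴ = P/(εσA) + T_w⁴ = 1440/(0.43·5.67×10⁻⁸·0.01720) + (686)⁴
    = 3.433×10¹² + 2.215×10¹¹ = 3.655×10¹² K⁴.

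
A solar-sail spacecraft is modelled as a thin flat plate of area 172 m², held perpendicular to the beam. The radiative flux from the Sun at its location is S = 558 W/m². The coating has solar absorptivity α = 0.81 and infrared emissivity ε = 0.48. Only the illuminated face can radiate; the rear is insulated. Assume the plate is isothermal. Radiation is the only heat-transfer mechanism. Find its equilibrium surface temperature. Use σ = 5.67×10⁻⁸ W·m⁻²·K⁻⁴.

T ≈ 359 K

At equilibrium, absorbed power = emitted power.
Absorbing cross-section = A = 172.0 m²; emitting surface = A = 172.0 m² (ratio 1).
αS·A_cross = εσ·A_surf·T⁴  ⇒  T⁴ = αS/(ε·1σ).
T⁴ = 0.810·558/(0.48·1·5.67×10⁻⁸) = 1.661×10¹⁰ K⁴.
T = (1.661×10¹⁰)^(1/4).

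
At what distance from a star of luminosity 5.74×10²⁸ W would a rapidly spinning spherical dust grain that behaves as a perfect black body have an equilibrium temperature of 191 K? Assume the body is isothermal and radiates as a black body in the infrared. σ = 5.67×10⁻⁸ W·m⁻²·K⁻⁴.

For an isothermal black-emitting sphere, (1−a)S·πr² = σ·4πr²·T⁴ ⇒ S = 4σT⁴/(1−a).
S = 4·5.67×10⁻⁸·(191)⁴/1.00 = 301.8 W/m².
Flux falls as S = L/(4πd²), so d = √(L/(4πS)) = √(5.74×10²⁸/(4π·301.8)).

d ≈ 3.89×10¹² m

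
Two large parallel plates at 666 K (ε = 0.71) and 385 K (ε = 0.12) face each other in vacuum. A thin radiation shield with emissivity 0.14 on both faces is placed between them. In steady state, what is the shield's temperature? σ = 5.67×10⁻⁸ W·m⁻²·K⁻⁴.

T_s ≈ 608 K

In steady state the net flux on the hot side equals that on the cold side.
σ(T₁⁴−T_s⁴)/D₁ = σ(T_s⁴−T₂⁴)/D₂, with D₁ = 1/ε₁+1/ε_s−1 = 7.551, D₂ = 1/ε_s+1/ε₂−1 = 14.48.
Solve for T_s⁴: T_s⁴ = (D₂·T₁⁴ + D₁·T₂⁴)/(D₁+D₂) = 1.368×10¹¹ K⁴.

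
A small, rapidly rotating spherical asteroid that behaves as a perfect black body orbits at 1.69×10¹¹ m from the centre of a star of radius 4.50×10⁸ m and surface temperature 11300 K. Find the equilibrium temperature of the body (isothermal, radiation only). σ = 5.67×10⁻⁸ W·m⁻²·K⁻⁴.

T ≈ 412 K

The star's surface emits σT_*⁴; at distance d the flux is S = σT_*⁴(R_*/d)².
S = 5.67×10⁻⁸·(11300)⁴·(4.50×10⁸/1.69×10¹¹)² = 6555 W/m².
For an isothermal sphere T⁴ = (1−a)S/(4σ) = 2.890×10¹⁰ K⁴.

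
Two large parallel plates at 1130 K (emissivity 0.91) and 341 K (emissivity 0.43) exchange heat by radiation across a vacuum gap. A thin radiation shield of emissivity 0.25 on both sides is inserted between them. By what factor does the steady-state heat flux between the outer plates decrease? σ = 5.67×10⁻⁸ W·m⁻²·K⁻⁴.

Without shield: q₀ = σΔ(T⁴)/(1/ε₁+1/ε₂−1) with denominator 2.424.
With shield the two gaps are in series; the resistances add: (1/ε₁+1/ε_s−1)+(1/ε_s+1/ε₂−1) = 4.099+5.326 = 9.424.
Heat-flux ratio q₀/q = 9.424/2.424.

factor ≈ 3.89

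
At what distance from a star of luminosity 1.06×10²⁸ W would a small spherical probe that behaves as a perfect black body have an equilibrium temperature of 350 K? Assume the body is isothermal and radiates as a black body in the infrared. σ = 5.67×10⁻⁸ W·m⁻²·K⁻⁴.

For an isothermal black-emitting sphere, (1−a)S·πr² = σ·4πr²·T⁴ ⇒ S = 4σT⁴/(1−a).
S = 4·5.67×10⁻⁸·(350)⁴/1.00 = 3403 W/m².
Flux falls as S = L/(4πd²), so d = √(L/(4πS)) = √(1.06×10²⁸/(4π·3403)).

d ≈ 4.98×10¹¹ m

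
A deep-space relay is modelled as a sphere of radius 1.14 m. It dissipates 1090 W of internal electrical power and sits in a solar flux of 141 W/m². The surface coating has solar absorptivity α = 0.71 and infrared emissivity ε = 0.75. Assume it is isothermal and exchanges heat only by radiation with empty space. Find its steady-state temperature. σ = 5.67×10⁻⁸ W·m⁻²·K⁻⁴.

T ≈ 216 K

At steady state, absorbed solar power + internal power = radiated power.
Absorbed: α·S·A_cross = 0.71·141·4.083 = 408.7 W (cross-section πr²).
Total input = 408.7 + 1090 = 1499 W.
Radiated: εσ·A_surf·T⁴ with A_surf = 4πr² = 16.33 m².
T⁴ = 1499/(0.75·5.67×10⁻⁸·16.33) = 2.158×10⁹ K⁴.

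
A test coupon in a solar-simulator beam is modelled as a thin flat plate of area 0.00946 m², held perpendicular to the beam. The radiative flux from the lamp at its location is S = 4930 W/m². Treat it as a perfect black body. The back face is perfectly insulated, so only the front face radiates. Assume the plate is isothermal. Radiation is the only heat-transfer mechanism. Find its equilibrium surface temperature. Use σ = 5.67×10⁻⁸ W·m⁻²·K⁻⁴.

At equilibrium, absorbed power = emitted power.
Absorbing cross-section = A = 0.009460 m²; emitting surface = A = 0.009460 m² (ratio 1).
S·A_cross = εσ·A_surf·T⁴  ⇒  T⁴ = S/(1σ).
T⁴ = 1.00·4930/(1·5.67×10⁻⁸) = 8.695×10¹⁰ K⁴.
T = (8.695×10¹⁰)^(1/4).

T ≈ 543 K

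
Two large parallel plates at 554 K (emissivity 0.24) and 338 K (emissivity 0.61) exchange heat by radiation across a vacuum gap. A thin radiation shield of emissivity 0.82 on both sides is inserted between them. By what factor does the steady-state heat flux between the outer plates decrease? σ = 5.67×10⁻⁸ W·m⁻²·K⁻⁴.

factor ≈ 1.30

Without shield: q₀ = σΔ(T⁴)/(1/ε₁+1/ε₂−1) with denominator 4.806.
With shield the two gaps are in series; the resistances add: (1/ε₁+1/ε_s−1)+(1/ε_s+1/ε₂−1) = 4.386+1.859 = 6.245.
Heat-flux ratio q₀/q = 6.245/4.806.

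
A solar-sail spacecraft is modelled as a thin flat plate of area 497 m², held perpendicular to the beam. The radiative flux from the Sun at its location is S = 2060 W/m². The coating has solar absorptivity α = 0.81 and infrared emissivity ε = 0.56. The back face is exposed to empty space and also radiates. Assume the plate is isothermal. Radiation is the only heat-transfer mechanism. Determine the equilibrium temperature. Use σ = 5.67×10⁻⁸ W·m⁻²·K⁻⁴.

At equilibrium, absorbed power = emitted power.
Absorbing cross-section = A = 497.0 m²; emitting surface = 2A = 994.0 m² (ratio 2).
αS·A_cross = εσ·A_surf·T⁴  ⇒  T⁴ = αS/(ε·2σ).
T⁴ = 0.810·2060/(0.56·2·5.67×10⁻⁸) = 2.628×10¹⁰ K⁴.
T = (2.628×10¹⁰)^(1/4).

T ≈ 403 K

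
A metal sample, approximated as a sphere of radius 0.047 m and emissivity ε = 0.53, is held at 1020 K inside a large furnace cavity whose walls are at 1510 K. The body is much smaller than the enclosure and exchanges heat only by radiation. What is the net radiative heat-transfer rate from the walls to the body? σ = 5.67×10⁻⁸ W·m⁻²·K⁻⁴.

P_net ≈ 3430 W

For a small grey body in a large enclosure: P_net = εσA(T_body⁴ − T_wall⁴).
A = 4πr² = 0.02776 m²; T_body⁴ − T_wall⁴ = 1.082×10¹² − 5.199×10¹² = -4.116×10¹² K⁴.
|P_net| = 0.53·5.67×10⁻⁸·0.02776·4.116×10¹².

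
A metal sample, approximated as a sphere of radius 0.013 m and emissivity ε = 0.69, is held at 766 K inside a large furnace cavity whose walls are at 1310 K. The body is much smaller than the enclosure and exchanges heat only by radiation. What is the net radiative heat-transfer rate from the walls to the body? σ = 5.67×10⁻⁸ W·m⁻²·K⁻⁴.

P_net ≈ 216 W

For a small grey body in a large enclosure: P_net = εσA(T_body⁴ − T_wall⁴).
A = 4πr² = 0.002124 m²; T_body⁴ − T_wall⁴ = 3.443×10¹¹ − 2.945×10¹² = -2.601×10¹² K⁴.
|P_net| = 0.69·5.67×10⁻⁸·0.002124·2.601×10¹².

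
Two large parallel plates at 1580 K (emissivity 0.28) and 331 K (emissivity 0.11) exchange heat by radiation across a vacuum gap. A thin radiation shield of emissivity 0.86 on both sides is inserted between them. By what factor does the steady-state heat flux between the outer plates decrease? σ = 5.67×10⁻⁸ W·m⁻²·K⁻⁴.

factor ≈ 1.11

Without shield: q₀ = σΔ(T⁴)/(1/ε₁+1/ε₂−1) with denominator 11.66.
With shield the two gaps are in series; the resistances add: (1/ε₁+1/ε_s−1)+(1/ε_s+1/ε₂−1) = 3.734+9.254 = 12.99.
Heat-flux ratio q₀/q = 12.99/11.66.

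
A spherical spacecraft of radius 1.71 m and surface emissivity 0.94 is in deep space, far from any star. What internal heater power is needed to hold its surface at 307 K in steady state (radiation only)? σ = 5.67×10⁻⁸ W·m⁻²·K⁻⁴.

P = εσ·4πr²·T⁴.
4πr² = 36.75 m²; T⁴ = 8.883×10⁹ K⁴.
P = 0.94·5.67×10⁻⁸·36.75·8.883×10⁹.

P ≈ 17400 W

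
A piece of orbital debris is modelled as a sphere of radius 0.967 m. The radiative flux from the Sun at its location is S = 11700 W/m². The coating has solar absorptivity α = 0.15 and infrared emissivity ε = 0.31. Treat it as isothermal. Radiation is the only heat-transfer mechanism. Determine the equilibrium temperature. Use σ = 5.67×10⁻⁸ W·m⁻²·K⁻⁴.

T ≈ 397 K

At equilibrium, absorbed power = emitted power.
Absorbing cross-section = πr² = 2.938 m²; emitting surface = 4πr² = 11.75 m² (ratio 4).
αS·A_cross = εσ·A_surf·T⁴  ⇒  T⁴ = αS/(ε·4σ).
T⁴ = 0.150·11700/(0.31·4·5.67×10⁻⁸) = 2.496×10¹⁰ K⁴.
T = (2.496×10¹⁰)^(1/4).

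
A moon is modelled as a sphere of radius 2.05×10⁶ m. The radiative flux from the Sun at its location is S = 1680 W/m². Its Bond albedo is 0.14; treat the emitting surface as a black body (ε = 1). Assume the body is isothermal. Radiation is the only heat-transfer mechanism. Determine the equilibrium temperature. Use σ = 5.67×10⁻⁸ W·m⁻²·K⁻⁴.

At equilibrium, absorbed power = emitted power.
Absorbing cross-section = πr² = 1.320×10¹³ m²; emitting surface = 4πr² = 5.281×10¹³ m² (ratio 4).
(1−a)S·A_cross = εσ·A_surf·T⁴  ⇒  T⁴ = (1−a)S/(4σ).
T⁴ = 0.860·1680/(4·5.67×10⁻⁸) = 6.370×10⁹ K⁴.
T = (6.370×10⁹)^(1/4).

T ≈ 283 K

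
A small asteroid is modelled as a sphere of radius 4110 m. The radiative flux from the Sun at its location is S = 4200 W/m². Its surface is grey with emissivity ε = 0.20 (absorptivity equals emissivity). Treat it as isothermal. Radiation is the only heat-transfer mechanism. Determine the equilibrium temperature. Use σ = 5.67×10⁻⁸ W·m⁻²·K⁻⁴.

At equilibrium, absorbed power = emitted power.
Absorbing cross-section = πr² = 5.307×10⁷ m²; emitting surface = 4πr² = 2.123×10⁸ m² (ratio 4).
εS·A_cross = εσ·A_surf·T⁴  ⇒  T⁴ = S/(4σ)   (ε cancels).
T⁴ = 4200/(4·5.67×10⁻⁸) = 1.852×10¹⁰ K⁴.
T = (1.852×10¹⁰)^(1/4).

T ≈ 369 K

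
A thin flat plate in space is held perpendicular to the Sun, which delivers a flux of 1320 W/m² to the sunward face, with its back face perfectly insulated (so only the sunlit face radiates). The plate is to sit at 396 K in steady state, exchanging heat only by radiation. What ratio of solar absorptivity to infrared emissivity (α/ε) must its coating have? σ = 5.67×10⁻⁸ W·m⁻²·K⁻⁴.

α/ε ≈ 1.06

Balance: αS·A = εσ·1A·T⁴ ⇒ α/ε = σT⁴/S.
α/ε = 5.67×10⁻⁸·(396)⁴/1320 = 5.67×10⁻⁸·2.459×10¹⁰/1320.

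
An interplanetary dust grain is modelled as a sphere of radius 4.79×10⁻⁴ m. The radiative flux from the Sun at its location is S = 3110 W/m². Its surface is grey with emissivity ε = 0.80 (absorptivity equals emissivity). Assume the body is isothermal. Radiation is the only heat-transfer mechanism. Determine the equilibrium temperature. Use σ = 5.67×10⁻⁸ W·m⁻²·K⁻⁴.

At equilibrium, absorbed power = emitted power.
Absorbing cross-section = πr² = 7.208×10⁻⁷ m²; emitting surface = 4πr² = 2.883×10⁻⁶ m² (ratio 4).
εS·A_cross = εσ·A_surf·T⁴  ⇒  T⁴ = S/(4σ)   (ε cancels).
T⁴ = 3110/(4·5.67×10⁻⁸) = 1.371×10¹⁰ K⁴.
T = (1.371×10¹⁰)^(1/4).

T ≈ 342 K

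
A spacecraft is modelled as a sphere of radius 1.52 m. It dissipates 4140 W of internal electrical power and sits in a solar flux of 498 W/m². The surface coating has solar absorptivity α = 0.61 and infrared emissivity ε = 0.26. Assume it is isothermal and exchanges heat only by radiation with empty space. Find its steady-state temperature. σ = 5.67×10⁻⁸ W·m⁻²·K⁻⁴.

At steady state, absorbed solar power + internal power = radiated power.
Absorbed: α·S·A_cross = 0.61·498·7.258 = 2205 W (cross-section πr²).
Total input = 2205 + 4140 = 6345 W.
Radiated: εσ·A_surf·T⁴ with A_surf = 4πr² = 29.03 m².
T⁴ = 6345/(0.26·5.67×10⁻⁸·29.03) = 1.482×10¹⁰ K⁴.

T ≈ 349 K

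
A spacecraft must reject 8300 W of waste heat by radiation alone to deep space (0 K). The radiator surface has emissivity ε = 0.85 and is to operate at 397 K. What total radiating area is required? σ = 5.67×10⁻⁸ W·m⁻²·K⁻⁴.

P = εσA T⁴ ⇒ A = P/(εσT⁴).
T⁴ = 2.484×10¹⁰ K⁴.
A = 8300/(0.85 × 5.67×10⁻⁸ × 2.484×10¹⁰).

A ≈ 6.93 m²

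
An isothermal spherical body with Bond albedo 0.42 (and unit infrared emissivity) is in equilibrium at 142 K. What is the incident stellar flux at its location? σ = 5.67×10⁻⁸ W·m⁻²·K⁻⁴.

S ≈ 159 W/m²

(1−a)S·πr² = σ·4πr²·T⁴ ⇒ S = 4σT⁴/(1−a).
S = 4·5.67×10⁻⁸·4.066×10⁸/0.580.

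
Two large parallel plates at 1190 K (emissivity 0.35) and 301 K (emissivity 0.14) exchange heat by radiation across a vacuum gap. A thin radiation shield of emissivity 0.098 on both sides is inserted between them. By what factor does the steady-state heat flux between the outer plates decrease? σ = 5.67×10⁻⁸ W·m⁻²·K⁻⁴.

factor ≈ 3.16

Without shield: q₀ = σΔ(T⁴)/(1/ε₁+1/ε₂−1) with denominator 9.000.
With shield the two gaps are in series; the resistances add: (1/ε₁+1/ε_s−1)+(1/ε_s+1/ε₂−1) = 12.06+16.35 = 28.41.
Heat-flux ratio q₀/q = 28.41/9.000.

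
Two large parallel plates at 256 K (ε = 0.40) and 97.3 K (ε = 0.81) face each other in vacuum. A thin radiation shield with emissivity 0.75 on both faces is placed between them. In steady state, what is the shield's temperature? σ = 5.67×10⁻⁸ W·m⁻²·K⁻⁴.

In steady state the net flux on the hot side equals that on the cold side.
σ(T₁⁴−T_s⁴)/D₁ = σ(T_s⁴−T₂⁴)/D₂, with D₁ = 1/ε₁+1/ε_s−1 = 2.833, D₂ = 1/ε_s+1/ε₂−1 = 1.568.
Solve for T_s⁴: T_s⁴ = (D₂·T₁⁴ + D₁·T₂⁴)/(D₁+D₂) = 1.588×10⁹ K⁴.

T_s ≈ 200 K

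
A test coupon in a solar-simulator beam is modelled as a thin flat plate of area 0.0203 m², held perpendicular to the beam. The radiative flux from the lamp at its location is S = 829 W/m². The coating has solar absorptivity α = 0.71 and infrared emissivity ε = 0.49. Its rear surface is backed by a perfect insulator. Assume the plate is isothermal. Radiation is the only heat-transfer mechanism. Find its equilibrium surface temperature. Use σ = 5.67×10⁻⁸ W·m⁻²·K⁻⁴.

T ≈ 382 K

At equilibrium, absorbed power = emitted power.
Absorbing cross-section = A = 0.02030 m²; emitting surface = A = 0.02030 m² (ratio 1).
αS·A_cross = εσ·A_surf·T⁴  ⇒  T⁴ = αS/(ε·1σ).
T⁴ = 0.710·829/(0.49·1·5.67×10⁻⁸) = 2.119×10¹⁰ K⁴.
T = (2.119×10¹⁰)^(1/4).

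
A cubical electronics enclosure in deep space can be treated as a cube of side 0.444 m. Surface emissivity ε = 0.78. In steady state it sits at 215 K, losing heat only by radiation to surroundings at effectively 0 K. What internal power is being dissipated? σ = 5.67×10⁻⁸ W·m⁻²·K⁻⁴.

P ≈ 112 W

Steady state: P = εσA T⁴.
A = 6L² = 1.183 m²; T⁴ = (215)⁴ = 2.137×10⁹ K⁴.
P = 0.78 × 5.67×10⁻⁸ × 1.183 × 2.137×10⁹.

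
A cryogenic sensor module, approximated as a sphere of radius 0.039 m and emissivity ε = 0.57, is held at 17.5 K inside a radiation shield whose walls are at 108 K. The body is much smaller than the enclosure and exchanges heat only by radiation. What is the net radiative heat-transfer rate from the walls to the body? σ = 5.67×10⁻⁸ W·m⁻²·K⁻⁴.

For a small grey body in a large enclosure: P_net = εσA(T_body⁴ − T_wall⁴).
A = 4πr² = 0.01911 m²; T_body⁴ − T_wall⁴ = 93790 − 1.360×10⁸ = -1.360×10⁸ K⁴.
|P_net| = 0.57·5.67×10⁻⁸·0.01911·1.360×10⁸.

P_net ≈ 0.0840 W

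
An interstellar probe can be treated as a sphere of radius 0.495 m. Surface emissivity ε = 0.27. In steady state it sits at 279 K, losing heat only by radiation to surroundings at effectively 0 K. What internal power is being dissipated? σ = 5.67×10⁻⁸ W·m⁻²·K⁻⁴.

Steady state: P = εσA T⁴.
A = 4πr² = 3.079 m²; T⁴ = (279)⁴ = 6.059×10⁹ K⁴.
P = 0.27 × 5.67×10⁻⁸ × 3.079 × 6.059×10⁹.

P ≈ 286 W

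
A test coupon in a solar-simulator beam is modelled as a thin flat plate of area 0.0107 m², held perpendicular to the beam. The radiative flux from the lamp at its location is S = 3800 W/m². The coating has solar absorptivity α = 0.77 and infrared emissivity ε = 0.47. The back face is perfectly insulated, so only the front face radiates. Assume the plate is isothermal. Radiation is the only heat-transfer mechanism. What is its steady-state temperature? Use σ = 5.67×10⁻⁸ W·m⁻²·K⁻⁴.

At equilibrium, absorbed power = emitted power.
Absorbing cross-section = A = 0.01070 m²; emitting surface = A = 0.01070 m² (ratio 1).
αS·A_cross = εσ·A_surf·T⁴  ⇒  T⁴ = αS/(ε·1σ).
T⁴ = 0.770·3800/(0.47·1·5.67×10⁻⁸) = 1.098×10¹¹ K⁴.
T = (1.098×10¹¹)^(1/4).

T ≈ 576 K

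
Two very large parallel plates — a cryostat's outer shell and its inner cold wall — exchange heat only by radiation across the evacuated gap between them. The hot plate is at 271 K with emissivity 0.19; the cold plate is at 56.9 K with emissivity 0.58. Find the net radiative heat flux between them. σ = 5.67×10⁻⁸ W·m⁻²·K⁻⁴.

For two infinite grey parallel plates, q = σ(T₁⁴ − T₂⁴)/(1/ε₁ + 1/ε₂ − 1).
T₁⁴ − T₂⁴ = 5.394×10⁹ − 1.048×10⁷ = 5.383×10⁹ K⁴.
1/ε₁ + 1/ε₂ − 1 = 5.263 + 1.724 − 1 = 5.987.
q = 5.67×10⁻⁸ × 5.383×10⁹ / 5.987.

q ≈ 51.0 W/m²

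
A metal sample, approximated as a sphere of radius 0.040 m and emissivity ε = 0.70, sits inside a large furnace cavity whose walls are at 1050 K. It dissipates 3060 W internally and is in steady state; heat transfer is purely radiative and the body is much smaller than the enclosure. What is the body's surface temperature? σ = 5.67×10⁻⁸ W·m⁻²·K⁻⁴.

For a small grey body in a large enclosure, net radiated power = εσA(T⁴ − T_w⁴).
Steady state: P = εσA(T⁴ − T_w⁴) with A = 4πr² = 0.02011 m².
T⁴ = P/(εσA) + T_w⁴ = 3060/(0.70·5.67×10⁻⁸·0.02011) + (1050)⁴
    = 3.835×10¹² + 1.216×10¹² = 5.050×10¹² K⁴.

T ≈ 1500 K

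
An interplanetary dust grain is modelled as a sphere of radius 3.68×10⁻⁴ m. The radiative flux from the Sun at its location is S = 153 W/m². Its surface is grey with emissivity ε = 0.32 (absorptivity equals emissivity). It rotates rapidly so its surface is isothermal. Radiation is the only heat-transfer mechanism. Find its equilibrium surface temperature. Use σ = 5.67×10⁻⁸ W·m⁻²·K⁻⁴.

T ≈ 161 K

At equilibrium, absorbed power = emitted power.
Absorbing cross-section = πr² = 4.254×10⁻⁷ m²; emitting surface = 4πr² = 1.702×10⁻⁶ m² (ratio 4).
εS·A_cross = εσ·A_surf·T⁴  ⇒  T⁴ = S/(4σ)   (ε cancels).
T⁴ = 153/(4·5.67×10⁻⁸) = 6.746×10⁸ K⁴.
T = (6.746×10⁸)^(1/4).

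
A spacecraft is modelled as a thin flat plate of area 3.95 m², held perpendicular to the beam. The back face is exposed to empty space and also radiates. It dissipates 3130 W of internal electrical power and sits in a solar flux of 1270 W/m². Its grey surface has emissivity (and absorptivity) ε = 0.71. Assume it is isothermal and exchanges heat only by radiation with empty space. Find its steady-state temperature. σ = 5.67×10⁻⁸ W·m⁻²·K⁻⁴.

T ≈ 381 K

At steady state, absorbed solar power + internal power = radiated power.
Absorbed: α·S·A_cross = 0.71·1270·3.950 = 3562 W (cross-section A).
Total input = 3562 + 3130 = 6692 W.
Radiated: εσ·A_surf·T⁴ with A_surf = 2A = 7.900 m².
T⁴ = 6692/(0.71·5.67×10⁻⁸·7.900) = 2.104×10¹⁰ K⁴.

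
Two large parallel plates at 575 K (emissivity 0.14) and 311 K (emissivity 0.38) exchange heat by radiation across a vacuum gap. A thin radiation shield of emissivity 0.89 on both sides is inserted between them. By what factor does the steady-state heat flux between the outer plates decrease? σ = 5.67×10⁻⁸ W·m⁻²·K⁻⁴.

Without shield: q₀ = σΔ(T⁴)/(1/ε₁+1/ε₂−1) with denominator 8.774.
With shield the two gaps are in series; the resistances add: (1/ε₁+1/ε_s−1)+(1/ε_s+1/ε₂−1) = 7.266+2.755 = 10.02.
Heat-flux ratio q₀/q = 10.02/8.774.

factor ≈ 1.14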